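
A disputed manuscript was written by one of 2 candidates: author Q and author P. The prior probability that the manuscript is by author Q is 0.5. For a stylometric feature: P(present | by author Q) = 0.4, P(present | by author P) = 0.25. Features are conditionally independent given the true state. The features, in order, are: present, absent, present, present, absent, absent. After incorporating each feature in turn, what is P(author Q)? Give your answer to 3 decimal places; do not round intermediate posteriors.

0.677

Apply Bayes' rule sequentially, carrying P(author Q) forward.
After 'present': P(author Q) = 0.4·0.5000 / (0.4·0.5000 + 0.25·0.5000) ≈ 0.6154
After 'absent': P(author Q) = 0.6·0.6154 / (0.6·0.6154 + 0.75·0.3846) ≈ 0.5614
After 'present': P(author Q) = 0.4·0.5614 / (0.4·0.5614 + 0.25·0.4386) ≈ 0.6719
After 'present': P(author Q) = 0.4·0.6719 / (0.4·0.6719 + 0.25·0.3281) ≈ 0.7662
After 'absent': P(author Q) = 0.6·0.7662 / (0.6·0.7662 + 0.75·0.2338) ≈ 0.7239
After 'absent': P(author Q) = 0.6·0.7239 / (0.6·0.7239 + 0.75·0.2761) ≈ 0.6771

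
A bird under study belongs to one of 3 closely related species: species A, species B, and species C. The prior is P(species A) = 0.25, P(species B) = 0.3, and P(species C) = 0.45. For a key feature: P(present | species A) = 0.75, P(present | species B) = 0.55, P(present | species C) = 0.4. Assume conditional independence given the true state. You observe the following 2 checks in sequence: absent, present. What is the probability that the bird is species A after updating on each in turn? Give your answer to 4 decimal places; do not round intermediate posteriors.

0.2046

After 'absent': normaliser = 0.25·0.2500 + 0.45·0.3000 + 0.6·0.4500; P(species A) ≈ 0.1337, P(species B) ≈ 0.2888, P(species C) ≈ 0.5775
After 'present': normaliser = 0.75·0.1337 + 0.55·0.2888 + 0.4·0.5775; P(species A) ≈ 0.2046, P(species B) ≈ 0.3241, P(species C) ≈ 0.4714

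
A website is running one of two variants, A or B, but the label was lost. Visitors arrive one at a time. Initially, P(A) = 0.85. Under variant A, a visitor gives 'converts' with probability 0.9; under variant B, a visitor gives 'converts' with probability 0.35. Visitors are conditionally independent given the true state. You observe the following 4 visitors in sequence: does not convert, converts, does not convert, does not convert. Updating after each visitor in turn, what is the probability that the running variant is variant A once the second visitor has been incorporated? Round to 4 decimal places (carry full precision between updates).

0.6915

Each posterior becomes the prior for the next update.
After 'does not convert': P(A) = 0.1·0.8500 / (0.1·0.8500 + 0.65·0.1500) ≈ 0.4658
After 'converts': P(A) = 0.9·0.4658 / (0.9·0.4658 + 0.35·0.5342) ≈ 0.6915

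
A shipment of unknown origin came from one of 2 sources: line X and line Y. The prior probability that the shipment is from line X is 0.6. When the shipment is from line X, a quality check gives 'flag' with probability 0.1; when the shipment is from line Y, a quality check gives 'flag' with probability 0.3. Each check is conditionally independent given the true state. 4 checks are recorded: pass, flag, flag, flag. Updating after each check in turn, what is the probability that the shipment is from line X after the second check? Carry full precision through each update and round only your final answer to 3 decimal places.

0.391

Each posterior becomes the prior for the next update.
After 'pass': P(line X) = 0.9·0.6000 / (0.9·0.6000 + 0.7·0.4000) ≈ 0.6585
After 'flag': P(line X) = 0.1·0.6585 / (0.1·0.6585 + 0.3·0.3415) ≈ 0.3913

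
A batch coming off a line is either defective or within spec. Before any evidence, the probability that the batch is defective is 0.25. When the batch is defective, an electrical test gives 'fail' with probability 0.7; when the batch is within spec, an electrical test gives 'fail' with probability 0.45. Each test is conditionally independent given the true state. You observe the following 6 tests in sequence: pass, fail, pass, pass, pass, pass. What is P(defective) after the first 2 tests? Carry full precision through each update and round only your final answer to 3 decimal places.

After 'pass': P(defective) = 0.3·0.2500 / (0.3·0.2500 + 0.55·0.7500) ≈ 0.1538
After 'fail': P(defective) = 0.7·0.1538 / (0.7·0.1538 + 0.45·0.8462) ≈ 0.2205

0.220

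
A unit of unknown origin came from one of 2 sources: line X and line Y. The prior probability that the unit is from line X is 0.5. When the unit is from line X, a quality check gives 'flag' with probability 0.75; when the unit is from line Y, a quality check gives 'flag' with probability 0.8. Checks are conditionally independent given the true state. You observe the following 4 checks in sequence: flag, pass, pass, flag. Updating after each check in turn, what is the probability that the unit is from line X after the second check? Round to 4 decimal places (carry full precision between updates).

0.5396

After 'flag': P(line X) = 0.75·0.5000 / (0.75·0.5000 + 0.8·0.5000) ≈ 0.4839
After 'pass': P(line X) = 0.25·0.4839 / (0.25·0.4839 + 0.2·0.5161) ≈ 0.5396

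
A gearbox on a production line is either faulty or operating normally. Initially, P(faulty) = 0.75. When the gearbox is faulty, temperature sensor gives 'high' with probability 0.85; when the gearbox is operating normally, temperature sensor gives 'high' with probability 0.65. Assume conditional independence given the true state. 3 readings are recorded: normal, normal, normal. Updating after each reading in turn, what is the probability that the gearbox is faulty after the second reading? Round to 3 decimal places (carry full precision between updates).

0.355

After 'normal': P(faulty) = 0.15·0.7500 / (0.15·0.7500 + 0.35·0.2500) ≈ 0.5625
After 'normal': P(faulty) = 0.15·0.5625 / (0.15·0.5625 + 0.35·0.4375) ≈ 0.3553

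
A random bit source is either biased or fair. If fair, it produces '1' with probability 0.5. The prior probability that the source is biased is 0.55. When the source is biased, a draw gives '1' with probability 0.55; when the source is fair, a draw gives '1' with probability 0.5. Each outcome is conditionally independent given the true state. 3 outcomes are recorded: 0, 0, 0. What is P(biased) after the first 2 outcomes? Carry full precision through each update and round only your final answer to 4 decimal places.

After '0': P(biased) = 0.45·0.5500 / (0.45·0.5500 + 0.5·0.4500) ≈ 0.5238
After '0': P(biased) = 0.45·0.5238 / (0.45·0.5238 + 0.5·0.4762) ≈ 0.4975

0.4975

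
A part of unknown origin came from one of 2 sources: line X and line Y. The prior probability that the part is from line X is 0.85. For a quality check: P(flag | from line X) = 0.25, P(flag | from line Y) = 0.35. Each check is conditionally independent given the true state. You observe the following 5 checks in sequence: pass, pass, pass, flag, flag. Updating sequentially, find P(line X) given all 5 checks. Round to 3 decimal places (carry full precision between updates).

0.816

After 'pass': P(line X) = 0.75·0.8500 / (0.75·0.8500 + 0.65·0.1500) ≈ 0.8673
After 'pass': P(line X) = 0.75·0.8673 / (0.75·0.8673 + 0.65·0.1327) ≈ 0.8830
After 'pass': P(line X) = 0.75·0.8830 / (0.75·0.8830 + 0.65·0.1170) ≈ 0.8970
After 'flag': P(line X) = 0.25·0.8970 / (0.25·0.8970 + 0.35·0.1030) ≈ 0.8615
After 'flag': P(line X) = 0.25·0.8615 / (0.25·0.8615 + 0.35·0.1385) ≈ 0.8162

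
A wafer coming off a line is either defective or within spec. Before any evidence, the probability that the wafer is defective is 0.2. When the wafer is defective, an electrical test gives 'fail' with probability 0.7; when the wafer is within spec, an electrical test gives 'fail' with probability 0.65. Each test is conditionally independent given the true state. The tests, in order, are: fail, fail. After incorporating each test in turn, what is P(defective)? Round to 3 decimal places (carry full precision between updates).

0.225

After 'fail': P(defective) = 0.7·0.2000 / (0.7·0.2000 + 0.65·0.8000) ≈ 0.2121
After 'fail': P(defective) = 0.7·0.2121 / (0.7·0.2121 + 0.65·0.7879) ≈ 0.2248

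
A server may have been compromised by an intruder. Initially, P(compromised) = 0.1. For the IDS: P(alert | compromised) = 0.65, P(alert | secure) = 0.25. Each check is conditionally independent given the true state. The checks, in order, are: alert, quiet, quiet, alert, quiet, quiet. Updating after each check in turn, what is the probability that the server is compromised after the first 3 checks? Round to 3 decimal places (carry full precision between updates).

After 'alert': P(compromised) = 0.65·0.1000 / (0.65·0.1000 + 0.25·0.9000) ≈ 0.2241
After 'quiet': P(compromised) = 0.35·0.2241 / (0.35·0.2241 + 0.75·0.7759) ≈ 0.1188
After 'quiet': P(compromised) = 0.35·0.1188 / (0.35·0.1188 + 0.75·0.8812) ≈ 0.0592

0.059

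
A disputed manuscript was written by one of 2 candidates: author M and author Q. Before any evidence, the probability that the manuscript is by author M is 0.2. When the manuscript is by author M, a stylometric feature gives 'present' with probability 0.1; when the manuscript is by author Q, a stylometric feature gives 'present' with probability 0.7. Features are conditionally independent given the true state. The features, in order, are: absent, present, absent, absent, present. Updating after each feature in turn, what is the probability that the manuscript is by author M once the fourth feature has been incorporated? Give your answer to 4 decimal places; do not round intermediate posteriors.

0.4909

Each posterior becomes the prior for the next update.
After 'absent': P(author M) = 0.9·0.2000 / (0.9·0.2000 + 0.3·0.8000) ≈ 0.4286
After 'present': P(author M) = 0.1·0.4286 / (0.1·0.4286 + 0.7·0.5714) ≈ 0.0968
After 'absent': P(author M) = 0.9·0.0968 / (0.9·0.0968 + 0.3·0.9032) ≈ 0.2432
After 'absent': P(author M) = 0.9·0.2432 / (0.9·0.2432 + 0.3·0.7568) ≈ 0.4909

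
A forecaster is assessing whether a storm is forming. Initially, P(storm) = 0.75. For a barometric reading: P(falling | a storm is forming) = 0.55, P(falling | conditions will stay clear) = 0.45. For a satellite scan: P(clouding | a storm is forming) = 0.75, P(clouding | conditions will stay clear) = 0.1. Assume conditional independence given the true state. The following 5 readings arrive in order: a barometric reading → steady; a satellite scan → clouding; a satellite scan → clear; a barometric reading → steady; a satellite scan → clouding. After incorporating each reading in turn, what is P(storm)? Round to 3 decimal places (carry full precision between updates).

0.969

After a barometric reading='steady': P(storm) = 0.45·0.7500 / (0.45·0.7500 + 0.55·0.2500) ≈ 0.7105
After a satellite scan='clouding': P(storm) = 0.75·0.7105 / (0.75·0.7105 + 0.1·0.2895) ≈ 0.9485
After a satellite scan='clear': P(storm) = 0.25·0.9485 / (0.25·0.9485 + 0.9·0.0515) ≈ 0.8364
After a barometric reading='steady': P(storm) = 0.45·0.8364 / (0.45·0.8364 + 0.55·0.1636) ≈ 0.8071
After a satellite scan='clouding': P(storm) = 0.75·0.8071 / (0.75·0.8071 + 0.1·0.1929) ≈ 0.9691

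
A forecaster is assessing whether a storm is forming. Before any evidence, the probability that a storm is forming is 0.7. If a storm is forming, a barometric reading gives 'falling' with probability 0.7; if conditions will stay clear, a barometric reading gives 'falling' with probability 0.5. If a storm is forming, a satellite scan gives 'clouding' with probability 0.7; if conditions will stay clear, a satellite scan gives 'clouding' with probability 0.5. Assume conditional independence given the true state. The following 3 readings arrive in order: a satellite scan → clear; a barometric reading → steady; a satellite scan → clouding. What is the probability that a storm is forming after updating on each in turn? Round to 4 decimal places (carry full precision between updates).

0.5404

After a satellite scan='clear': P(storm) = 0.3·0.7000 / (0.3·0.7000 + 0.5·0.3000) ≈ 0.5833
After a barometric reading='steady': P(storm) = 0.3·0.5833 / (0.3·0.5833 + 0.5·0.4167) ≈ 0.4565
After a satellite scan='clouding': P(storm) = 0.7·0.4565 / (0.7·0.4565 + 0.5·0.5435) ≈ 0.5404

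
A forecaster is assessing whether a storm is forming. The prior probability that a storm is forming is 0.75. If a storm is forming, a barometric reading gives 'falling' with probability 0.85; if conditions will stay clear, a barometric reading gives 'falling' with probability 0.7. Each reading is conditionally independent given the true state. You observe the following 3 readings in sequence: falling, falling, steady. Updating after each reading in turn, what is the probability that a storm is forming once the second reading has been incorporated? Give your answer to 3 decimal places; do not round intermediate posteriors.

After 'falling': P(storm) = 0.85·0.7500 / (0.85·0.7500 + 0.7·0.2500) ≈ 0.7846
After 'falling': P(storm) = 0.85·0.7846 / (0.85·0.7846 + 0.7·0.2154) ≈ 0.8156

0.816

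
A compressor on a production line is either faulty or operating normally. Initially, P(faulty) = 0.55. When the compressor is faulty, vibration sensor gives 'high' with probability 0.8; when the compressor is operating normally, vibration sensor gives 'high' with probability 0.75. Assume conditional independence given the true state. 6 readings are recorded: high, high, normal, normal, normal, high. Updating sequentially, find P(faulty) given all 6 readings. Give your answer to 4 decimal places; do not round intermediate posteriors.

0.4316

After 'high': P(faulty) = 0.8·0.5500 / (0.8·0.5500 + 0.75·0.4500) ≈ 0.5659
After 'high': P(faulty) = 0.8·0.5659 / (0.8·0.5659 + 0.75·0.4341) ≈ 0.5817
After 'normal': P(faulty) = 0.2·0.5817 / (0.2·0.5817 + 0.25·0.4183) ≈ 0.5266
After 'normal': P(faulty) = 0.2·0.5266 / (0.2·0.5266 + 0.25·0.4734) ≈ 0.4709
After 'normal': P(faulty) = 0.2·0.4709 / (0.2·0.4709 + 0.25·0.5291) ≈ 0.4159
After 'high': P(faulty) = 0.8·0.4159 / (0.8·0.4159 + 0.75·0.5841) ≈ 0.4316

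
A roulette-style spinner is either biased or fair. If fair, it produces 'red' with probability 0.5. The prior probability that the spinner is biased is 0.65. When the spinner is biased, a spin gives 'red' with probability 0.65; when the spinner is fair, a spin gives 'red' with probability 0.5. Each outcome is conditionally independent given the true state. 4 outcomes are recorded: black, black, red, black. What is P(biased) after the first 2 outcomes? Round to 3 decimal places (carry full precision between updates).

After 'black': P(biased) = 0.35·0.6500 / (0.35·0.6500 + 0.5·0.3500) ≈ 0.5652
After 'black': P(biased) = 0.35·0.5652 / (0.35·0.5652 + 0.5·0.4348) ≈ 0.4764

0.476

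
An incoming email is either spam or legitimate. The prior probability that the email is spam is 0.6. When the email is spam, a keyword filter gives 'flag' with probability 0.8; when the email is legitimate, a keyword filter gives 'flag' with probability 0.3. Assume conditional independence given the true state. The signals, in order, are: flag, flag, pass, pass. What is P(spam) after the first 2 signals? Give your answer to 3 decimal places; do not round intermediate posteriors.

0.914

After 'flag': P(spam) = 0.8·0.6000 / (0.8·0.6000 + 0.3·0.4000) ≈ 0.8000
After 'flag': P(spam) = 0.8·0.8000 / (0.8·0.8000 + 0.3·0.2000) ≈ 0.9143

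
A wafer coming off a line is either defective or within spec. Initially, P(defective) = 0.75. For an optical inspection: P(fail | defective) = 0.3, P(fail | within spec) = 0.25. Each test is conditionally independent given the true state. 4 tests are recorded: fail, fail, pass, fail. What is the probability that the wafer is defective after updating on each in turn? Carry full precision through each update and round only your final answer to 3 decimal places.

Each posterior becomes the prior for the next update.
After 'fail': P(defective) = 0.3·0.7500 / (0.3·0.7500 + 0.25·0.2500) ≈ 0.7826
After 'fail': P(defective) = 0.3·0.7826 / (0.3·0.7826 + 0.25·0.2174) ≈ 0.8120
After 'pass': P(defective) = 0.7·0.8120 / (0.7·0.8120 + 0.75·0.1880) ≈ 0.8013
After 'fail': P(defective) = 0.3·0.8013 / (0.3·0.8013 + 0.25·0.1987) ≈ 0.8287

0.829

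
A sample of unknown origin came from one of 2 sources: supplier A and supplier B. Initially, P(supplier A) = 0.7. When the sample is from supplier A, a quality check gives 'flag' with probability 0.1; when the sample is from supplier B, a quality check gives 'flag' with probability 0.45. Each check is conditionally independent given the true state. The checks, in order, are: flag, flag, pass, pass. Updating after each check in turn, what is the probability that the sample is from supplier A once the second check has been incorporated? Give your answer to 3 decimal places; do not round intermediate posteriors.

After 'flag': P(supplier A) = 0.1·0.7000 / (0.1·0.7000 + 0.45·0.3000) ≈ 0.3415
After 'flag': P(supplier A) = 0.1·0.3415 / (0.1·0.3415 + 0.45·0.6585) ≈ 0.1033

0.103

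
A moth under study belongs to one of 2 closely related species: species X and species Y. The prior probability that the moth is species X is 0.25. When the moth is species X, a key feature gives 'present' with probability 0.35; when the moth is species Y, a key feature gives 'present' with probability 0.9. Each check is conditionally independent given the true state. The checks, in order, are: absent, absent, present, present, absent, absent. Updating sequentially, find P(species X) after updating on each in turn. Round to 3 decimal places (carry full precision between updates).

After 'absent': P(species X) = 0.65·0.2500 / (0.65·0.2500 + 0.1·0.7500) ≈ 0.6842
After 'absent': P(species X) = 0.65·0.6842 / (0.65·0.6842 + 0.1·0.3158) ≈ 0.9337
After 'present': P(species X) = 0.35·0.9337 / (0.35·0.9337 + 0.9·0.0663) ≈ 0.8456
After 'present': P(species X) = 0.35·0.8456 / (0.35·0.8456 + 0.9·0.1544) ≈ 0.6805
After 'absent': P(species X) = 0.65·0.6805 / (0.65·0.6805 + 0.1·0.3195) ≈ 0.9326
After 'absent': P(species X) = 0.65·0.9326 / (0.65·0.9326 + 0.1·0.0674) ≈ 0.9890

0.989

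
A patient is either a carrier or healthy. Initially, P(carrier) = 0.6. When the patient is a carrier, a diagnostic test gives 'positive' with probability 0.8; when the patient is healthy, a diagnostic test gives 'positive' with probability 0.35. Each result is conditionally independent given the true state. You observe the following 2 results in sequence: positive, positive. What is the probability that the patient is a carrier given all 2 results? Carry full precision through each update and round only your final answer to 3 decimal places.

0.887

After 'positive': P(carrier) = 0.8·0.6000 / (0.8·0.6000 + 0.35·0.4000) ≈ 0.7742
After 'positive': P(carrier) = 0.8·0.7742 / (0.8·0.7742 + 0.35·0.2258) ≈ 0.8868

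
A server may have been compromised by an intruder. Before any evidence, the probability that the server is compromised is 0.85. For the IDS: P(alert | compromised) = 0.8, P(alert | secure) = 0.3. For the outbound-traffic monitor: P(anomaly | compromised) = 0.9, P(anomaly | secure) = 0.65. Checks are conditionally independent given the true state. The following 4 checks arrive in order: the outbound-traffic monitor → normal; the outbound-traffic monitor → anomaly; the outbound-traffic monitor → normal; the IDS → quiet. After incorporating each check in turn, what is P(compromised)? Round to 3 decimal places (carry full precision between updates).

After the outbound-traffic monitor='normal': P(compromised) = 0.1·0.8500 / (0.1·0.8500 + 0.35·0.1500) ≈ 0.6182
After the outbound-traffic monitor='anomaly': P(compromised) = 0.9·0.6182 / (0.9·0.6182 + 0.65·0.3818) ≈ 0.6915
After the outbound-traffic monitor='normal': P(compromised) = 0.1·0.6915 / (0.1·0.6915 + 0.35·0.3085) ≈ 0.3904
After the IDS='quiet': P(compromised) = 0.2·0.3904 / (0.2·0.3904 + 0.7·0.6096) ≈ 0.1547

0.155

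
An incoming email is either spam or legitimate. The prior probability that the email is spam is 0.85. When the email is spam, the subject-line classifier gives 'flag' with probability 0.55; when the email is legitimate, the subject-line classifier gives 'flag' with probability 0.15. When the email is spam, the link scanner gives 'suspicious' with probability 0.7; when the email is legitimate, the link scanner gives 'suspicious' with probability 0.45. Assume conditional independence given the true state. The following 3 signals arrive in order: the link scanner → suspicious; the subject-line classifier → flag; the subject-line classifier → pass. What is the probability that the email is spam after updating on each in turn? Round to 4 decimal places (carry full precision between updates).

0.9448

After the link scanner='suspicious': P(spam) = 0.7·0.8500 / (0.7·0.8500 + 0.45·0.1500) ≈ 0.8981
After the subject-line classifier='flag': P(spam) = 0.55·0.8981 / (0.55·0.8981 + 0.15·0.1019) ≈ 0.9700
After the subject-line classifier='pass': P(spam) = 0.45·0.9700 / (0.45·0.9700 + 0.85·0.0300) ≈ 0.9448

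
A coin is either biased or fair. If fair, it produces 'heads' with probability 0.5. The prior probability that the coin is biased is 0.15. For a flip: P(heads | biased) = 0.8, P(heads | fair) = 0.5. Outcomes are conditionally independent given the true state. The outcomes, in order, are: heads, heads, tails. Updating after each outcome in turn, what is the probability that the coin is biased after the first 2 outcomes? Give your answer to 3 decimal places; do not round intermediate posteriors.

0.311

After 'heads': P(biased) = 0.8·0.1500 / (0.8·0.1500 + 0.5·0.8500) ≈ 0.2202
After 'heads': P(biased) = 0.8·0.2202 / (0.8·0.2202 + 0.5·0.7798) ≈ 0.3112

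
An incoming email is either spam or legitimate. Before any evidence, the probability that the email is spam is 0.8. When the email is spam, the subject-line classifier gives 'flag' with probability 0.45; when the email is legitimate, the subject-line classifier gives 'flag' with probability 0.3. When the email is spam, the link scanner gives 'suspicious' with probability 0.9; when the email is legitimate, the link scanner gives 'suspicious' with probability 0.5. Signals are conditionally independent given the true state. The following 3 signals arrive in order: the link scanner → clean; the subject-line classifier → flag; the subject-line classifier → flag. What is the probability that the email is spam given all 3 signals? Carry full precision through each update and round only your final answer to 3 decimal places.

Apply Bayes' rule sequentially, carrying P(spam) forward.
After the link scanner='clean': P(spam) = 0.1·0.8000 / (0.1·0.8000 + 0.5·0.2000) ≈ 0.4444
After the subject-line classifier='flag': P(spam) = 0.45·0.4444 / (0.45·0.4444 + 0.3·0.5556) ≈ 0.5455
After the subject-line classifier='flag': P(spam) = 0.45·0.5455 / (0.45·0.5455 + 0.3·0.4545) ≈ 0.6429

0.643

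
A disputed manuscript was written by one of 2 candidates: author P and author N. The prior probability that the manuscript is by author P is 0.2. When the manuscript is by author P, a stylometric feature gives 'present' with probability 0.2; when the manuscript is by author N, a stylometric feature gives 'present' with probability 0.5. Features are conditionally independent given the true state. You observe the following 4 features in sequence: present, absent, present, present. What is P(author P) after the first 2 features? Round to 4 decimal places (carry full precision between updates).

0.1379

After 'present': P(author P) = 0.2·0.2000 / (0.2·0.2000 + 0.5·0.8000) ≈ 0.0909
After 'absent': P(author P) = 0.8·0.0909 / (0.8·0.0909 + 0.5·0.9091) ≈ 0.1379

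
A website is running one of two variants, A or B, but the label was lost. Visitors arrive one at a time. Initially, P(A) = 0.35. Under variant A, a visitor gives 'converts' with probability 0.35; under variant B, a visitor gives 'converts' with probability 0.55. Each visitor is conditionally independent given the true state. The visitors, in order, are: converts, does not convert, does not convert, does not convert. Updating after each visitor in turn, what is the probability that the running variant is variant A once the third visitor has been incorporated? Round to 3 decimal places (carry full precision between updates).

0.417

Apply Bayes' rule sequentially, carrying P(A) forward.
After 'converts': P(A) = 0.35·0.3500 / (0.35·0.3500 + 0.55·0.6500) ≈ 0.2552
After 'does not convert': P(A) = 0.65·0.2552 / (0.65·0.2552 + 0.45·0.7448) ≈ 0.3311
After 'does not convert': P(A) = 0.65·0.3311 / (0.65·0.3311 + 0.45·0.6689) ≈ 0.4169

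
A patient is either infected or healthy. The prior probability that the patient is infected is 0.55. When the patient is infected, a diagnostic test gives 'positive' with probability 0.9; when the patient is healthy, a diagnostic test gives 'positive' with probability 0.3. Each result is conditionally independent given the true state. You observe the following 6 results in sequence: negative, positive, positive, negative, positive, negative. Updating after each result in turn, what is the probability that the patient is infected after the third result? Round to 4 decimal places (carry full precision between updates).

Each posterior becomes the prior for the next update.
After 'negative': P(infected) = 0.1·0.5500 / (0.1·0.5500 + 0.7·0.4500) ≈ 0.1486
After 'positive': P(infected) = 0.9·0.1486 / (0.9·0.1486 + 0.3·0.8514) ≈ 0.3438
After 'positive': P(infected) = 0.9·0.3438 / (0.9·0.3438 + 0.3·0.6562) ≈ 0.6111

0.6111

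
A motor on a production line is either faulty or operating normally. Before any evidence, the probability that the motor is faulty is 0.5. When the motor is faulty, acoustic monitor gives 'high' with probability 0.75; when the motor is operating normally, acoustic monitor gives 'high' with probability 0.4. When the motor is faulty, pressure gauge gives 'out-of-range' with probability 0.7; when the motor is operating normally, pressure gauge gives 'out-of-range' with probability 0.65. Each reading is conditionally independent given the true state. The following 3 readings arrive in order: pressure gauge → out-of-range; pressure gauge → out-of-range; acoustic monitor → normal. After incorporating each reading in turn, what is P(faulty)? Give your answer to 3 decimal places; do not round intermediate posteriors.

After pressure gauge='out-of-range': P(faulty) = 0.7·0.5000 / (0.7·0.5000 + 0.65·0.5000) ≈ 0.5185
After pressure gauge='out-of-range': P(faulty) = 0.7·0.5185 / (0.7·0.5185 + 0.65·0.4815) ≈ 0.5370
After acoustic monitor='normal': P(faulty) = 0.25·0.5370 / (0.25·0.5370 + 0.6·0.4630) ≈ 0.3258

0.326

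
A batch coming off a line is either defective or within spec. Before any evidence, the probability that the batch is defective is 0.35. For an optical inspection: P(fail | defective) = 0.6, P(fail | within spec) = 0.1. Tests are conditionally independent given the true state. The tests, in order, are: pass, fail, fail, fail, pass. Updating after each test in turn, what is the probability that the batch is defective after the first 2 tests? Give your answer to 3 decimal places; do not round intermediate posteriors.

After 'pass': P(defective) = 0.4·0.3500 / (0.4·0.3500 + 0.9·0.6500) ≈ 0.1931
After 'fail': P(defective) = 0.6·0.1931 / (0.6·0.1931 + 0.1·0.8069) ≈ 0.5895

0.589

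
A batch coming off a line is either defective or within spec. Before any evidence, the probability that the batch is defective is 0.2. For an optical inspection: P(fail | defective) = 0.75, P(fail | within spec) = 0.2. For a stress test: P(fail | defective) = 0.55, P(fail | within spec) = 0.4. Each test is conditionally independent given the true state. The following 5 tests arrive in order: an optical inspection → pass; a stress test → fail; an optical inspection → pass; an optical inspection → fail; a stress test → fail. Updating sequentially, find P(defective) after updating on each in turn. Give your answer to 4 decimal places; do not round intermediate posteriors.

Apply Bayes' rule sequentially, carrying P(defective) forward.
After an optical inspection='pass': P(defective) = 0.25·0.2000 / (0.25·0.2000 + 0.8·0.8000) ≈ 0.0725
After a stress test='fail': P(defective) = 0.55·0.0725 / (0.55·0.0725 + 0.4·0.9275) ≈ 0.0970
After an optical inspection='pass': P(defective) = 0.25·0.0970 / (0.25·0.0970 + 0.8·0.9030) ≈ 0.0325
After an optical inspection='fail': P(defective) = 0.75·0.0325 / (0.75·0.0325 + 0.2·0.9675) ≈ 0.1118
After a stress test='fail': P(defective) = 0.55·0.1118 / (0.55·0.1118 + 0.4·0.8882) ≈ 0.1476

0.1476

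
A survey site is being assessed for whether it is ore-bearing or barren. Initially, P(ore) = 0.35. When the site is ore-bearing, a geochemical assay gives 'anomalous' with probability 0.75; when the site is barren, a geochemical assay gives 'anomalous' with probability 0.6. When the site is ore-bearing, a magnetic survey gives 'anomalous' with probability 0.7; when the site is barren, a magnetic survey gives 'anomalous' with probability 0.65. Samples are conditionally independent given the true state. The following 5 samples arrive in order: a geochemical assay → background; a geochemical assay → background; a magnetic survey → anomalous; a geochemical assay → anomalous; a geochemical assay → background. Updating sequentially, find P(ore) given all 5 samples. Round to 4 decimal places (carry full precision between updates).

After a geochemical assay='background': P(ore) = 0.25·0.3500 / (0.25·0.3500 + 0.4·0.6500) ≈ 0.2518
After a geochemical assay='background': P(ore) = 0.25·0.2518 / (0.25·0.2518 + 0.4·0.7482) ≈ 0.1738
After a magnetic survey='anomalous': P(ore) = 0.7·0.1738 / (0.7·0.1738 + 0.65·0.8262) ≈ 0.1847
After a geochemical assay='anomalous': P(ore) = 0.75·0.1847 / (0.75·0.1847 + 0.6·0.8153) ≈ 0.2207
After a geochemical assay='background': P(ore) = 0.25·0.2207 / (0.25·0.2207 + 0.4·0.7793) ≈ 0.1504

0.1504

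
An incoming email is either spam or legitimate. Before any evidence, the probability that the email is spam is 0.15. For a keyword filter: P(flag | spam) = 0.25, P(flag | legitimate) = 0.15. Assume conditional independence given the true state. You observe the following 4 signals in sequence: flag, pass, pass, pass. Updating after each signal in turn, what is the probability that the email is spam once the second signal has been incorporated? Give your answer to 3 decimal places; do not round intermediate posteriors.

0.206

After 'flag': P(spam) = 0.25·0.1500 / (0.25·0.1500 + 0.15·0.8500) ≈ 0.2273
After 'pass': P(spam) = 0.75·0.2273 / (0.75·0.2273 + 0.85·0.7727) ≈ 0.2060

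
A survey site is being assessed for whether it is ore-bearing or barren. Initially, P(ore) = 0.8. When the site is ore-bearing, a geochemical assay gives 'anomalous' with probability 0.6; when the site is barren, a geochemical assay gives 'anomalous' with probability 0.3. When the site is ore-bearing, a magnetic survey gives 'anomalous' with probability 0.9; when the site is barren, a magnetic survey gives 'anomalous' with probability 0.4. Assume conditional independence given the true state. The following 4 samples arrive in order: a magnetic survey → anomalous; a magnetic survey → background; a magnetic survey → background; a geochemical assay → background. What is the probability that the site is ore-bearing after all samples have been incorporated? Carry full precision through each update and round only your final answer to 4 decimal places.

0.1250

Apply Bayes' rule sequentially, carrying P(ore) forward.
After a magnetic survey='anomalous': P(ore) = 0.9·0.8000 / (0.9·0.8000 + 0.4·0.2000) ≈ 0.9000
After a magnetic survey='background': P(ore) = 0.1·0.9000 / (0.1·0.9000 + 0.6·0.1000) ≈ 0.6000
After a magnetic survey='background': P(ore) = 0.1·0.6000 / (0.1·0.6000 + 0.6·0.4000) ≈ 0.2000
After a geochemical assay='background': P(ore) = 0.4·0.2000 / (0.4·0.2000 + 0.7·0.8000) ≈ 0.1250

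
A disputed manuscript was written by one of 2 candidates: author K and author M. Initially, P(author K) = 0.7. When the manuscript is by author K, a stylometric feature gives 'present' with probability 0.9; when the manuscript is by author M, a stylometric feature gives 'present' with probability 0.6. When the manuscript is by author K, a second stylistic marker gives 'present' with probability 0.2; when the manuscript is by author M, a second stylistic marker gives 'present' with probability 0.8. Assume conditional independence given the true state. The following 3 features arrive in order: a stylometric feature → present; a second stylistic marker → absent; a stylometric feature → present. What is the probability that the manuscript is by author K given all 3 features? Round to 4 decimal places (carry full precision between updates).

Each posterior becomes the prior for the next update.
After a stylometric feature='present': P(author K) = 0.9·0.7000 / (0.9·0.7000 + 0.6·0.3000) ≈ 0.7778
After a second stylistic marker='absent': P(author K) = 0.8·0.7778 / (0.8·0.7778 + 0.2·0.2222) ≈ 0.9333
After a stylometric feature='present': P(author K) = 0.9·0.9333 / (0.9·0.9333 + 0.6·0.0667) ≈ 0.9545

0.9545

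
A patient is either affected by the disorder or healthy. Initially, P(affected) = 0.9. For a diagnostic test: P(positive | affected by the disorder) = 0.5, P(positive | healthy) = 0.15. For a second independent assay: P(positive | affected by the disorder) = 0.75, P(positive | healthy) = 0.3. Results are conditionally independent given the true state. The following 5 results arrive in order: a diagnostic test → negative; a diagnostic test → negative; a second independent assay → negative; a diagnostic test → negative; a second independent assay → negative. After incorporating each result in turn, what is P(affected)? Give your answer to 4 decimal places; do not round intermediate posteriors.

0.1894

After a diagnostic test='negative': P(affected) = 0.5·0.9000 / (0.5·0.9000 + 0.85·0.1000) ≈ 0.8411
After a diagnostic test='negative': P(affected) = 0.5·0.8411 / (0.5·0.8411 + 0.85·0.1589) ≈ 0.7569
After a second independent assay='negative': P(affected) = 0.25·0.7569 / (0.25·0.7569 + 0.7·0.2431) ≈ 0.5266
After a diagnostic test='negative': P(affected) = 0.5·0.5266 / (0.5·0.5266 + 0.85·0.4734) ≈ 0.3955
After a second independent assay='negative': P(affected) = 0.25·0.3955 / (0.25·0.3955 + 0.7·0.6045) ≈ 0.1894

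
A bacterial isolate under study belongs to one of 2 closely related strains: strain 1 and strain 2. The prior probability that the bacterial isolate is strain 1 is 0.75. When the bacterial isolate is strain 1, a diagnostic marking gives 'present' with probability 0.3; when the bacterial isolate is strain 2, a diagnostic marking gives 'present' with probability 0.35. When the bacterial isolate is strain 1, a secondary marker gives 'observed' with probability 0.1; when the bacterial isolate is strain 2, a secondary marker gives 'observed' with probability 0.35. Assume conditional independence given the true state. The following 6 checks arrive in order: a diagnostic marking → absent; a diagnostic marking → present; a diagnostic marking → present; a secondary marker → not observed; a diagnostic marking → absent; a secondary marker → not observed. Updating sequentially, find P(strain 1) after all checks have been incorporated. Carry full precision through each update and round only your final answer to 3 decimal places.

0.831

After a diagnostic marking='absent': P(strain 1) = 0.7·0.7500 / (0.7·0.7500 + 0.65·0.2500) ≈ 0.7636
After a diagnostic marking='present': P(strain 1) = 0.3·0.7636 / (0.3·0.7636 + 0.35·0.2364) ≈ 0.7347
After a diagnostic marking='present': P(strain 1) = 0.3·0.7347 / (0.3·0.7347 + 0.35·0.2653) ≈ 0.7036
After a secondary marker='not observed': P(strain 1) = 0.9·0.7036 / (0.9·0.7036 + 0.65·0.2964) ≈ 0.7667
After a diagnostic marking='absent': P(strain 1) = 0.7·0.7667 / (0.7·0.7667 + 0.65·0.2333) ≈ 0.7797
After a secondary marker='not observed': P(strain 1) = 0.9·0.7797 / (0.9·0.7797 + 0.65·0.2203) ≈ 0.8305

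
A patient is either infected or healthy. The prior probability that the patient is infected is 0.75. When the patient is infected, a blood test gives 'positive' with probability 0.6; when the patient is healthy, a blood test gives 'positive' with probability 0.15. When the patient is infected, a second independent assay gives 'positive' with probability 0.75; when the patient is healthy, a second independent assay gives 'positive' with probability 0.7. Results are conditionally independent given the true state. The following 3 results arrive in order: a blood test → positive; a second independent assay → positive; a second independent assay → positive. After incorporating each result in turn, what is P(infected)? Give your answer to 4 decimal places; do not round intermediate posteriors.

After a blood test='positive': P(infected) = 0.6·0.7500 / (0.6·0.7500 + 0.15·0.2500) ≈ 0.9231
After a second independent assay='positive': P(infected) = 0.75·0.9231 / (0.75·0.9231 + 0.7·0.0769) ≈ 0.9278
After a second independent assay='positive': P(infected) = 0.75·0.9278 / (0.75·0.9278 + 0.7·0.0722) ≈ 0.9323

0.9323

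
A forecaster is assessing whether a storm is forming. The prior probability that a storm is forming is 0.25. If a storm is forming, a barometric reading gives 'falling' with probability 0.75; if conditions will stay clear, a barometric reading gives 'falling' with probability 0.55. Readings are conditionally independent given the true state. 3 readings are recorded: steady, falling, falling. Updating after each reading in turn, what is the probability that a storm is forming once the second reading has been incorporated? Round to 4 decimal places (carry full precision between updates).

After 'steady': P(storm) = 0.25·0.2500 / (0.25·0.2500 + 0.45·0.7500) ≈ 0.1562
After 'falling': P(storm) = 0.75·0.1562 / (0.75·0.1562 + 0.55·0.8438) ≈ 0.2016

0.2016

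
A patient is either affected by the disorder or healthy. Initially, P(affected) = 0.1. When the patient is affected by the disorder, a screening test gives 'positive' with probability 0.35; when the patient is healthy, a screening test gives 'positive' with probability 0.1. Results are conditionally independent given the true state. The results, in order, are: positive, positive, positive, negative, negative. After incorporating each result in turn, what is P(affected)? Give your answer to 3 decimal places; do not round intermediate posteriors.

After 'positive': P(affected) = 0.35·0.1000 / (0.35·0.1000 + 0.1·0.9000) ≈ 0.2800
After 'positive': P(affected) = 0.35·0.2800 / (0.35·0.2800 + 0.1·0.7200) ≈ 0.5765
After 'positive': P(affected) = 0.35·0.5765 / (0.35·0.5765 + 0.1·0.4235) ≈ 0.8265
After 'negative': P(affected) = 0.65·0.8265 / (0.65·0.8265 + 0.9·0.1735) ≈ 0.7748
After 'negative': P(affected) = 0.65·0.7748 / (0.65·0.7748 + 0.9·0.2252) ≈ 0.7130

0.713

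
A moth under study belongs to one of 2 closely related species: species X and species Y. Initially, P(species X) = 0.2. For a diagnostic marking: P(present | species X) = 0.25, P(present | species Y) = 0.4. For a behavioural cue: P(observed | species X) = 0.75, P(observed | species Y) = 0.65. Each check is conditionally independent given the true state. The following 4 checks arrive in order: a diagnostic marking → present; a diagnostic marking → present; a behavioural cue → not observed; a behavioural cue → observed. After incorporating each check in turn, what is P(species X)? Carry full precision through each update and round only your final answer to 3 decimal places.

After a diagnostic marking='present': P(species X) = 0.25·0.2000 / (0.25·0.2000 + 0.4·0.8000) ≈ 0.1351
After a diagnostic marking='present': P(species X) = 0.25·0.1351 / (0.25·0.1351 + 0.4·0.8649) ≈ 0.0890
After a behavioural cue='not observed': P(species X) = 0.25·0.0890 / (0.25·0.0890 + 0.35·0.9110) ≈ 0.0652
After a behavioural cue='observed': P(species X) = 0.75·0.0652 / (0.75·0.0652 + 0.65·0.9348) ≈ 0.0745

0.074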